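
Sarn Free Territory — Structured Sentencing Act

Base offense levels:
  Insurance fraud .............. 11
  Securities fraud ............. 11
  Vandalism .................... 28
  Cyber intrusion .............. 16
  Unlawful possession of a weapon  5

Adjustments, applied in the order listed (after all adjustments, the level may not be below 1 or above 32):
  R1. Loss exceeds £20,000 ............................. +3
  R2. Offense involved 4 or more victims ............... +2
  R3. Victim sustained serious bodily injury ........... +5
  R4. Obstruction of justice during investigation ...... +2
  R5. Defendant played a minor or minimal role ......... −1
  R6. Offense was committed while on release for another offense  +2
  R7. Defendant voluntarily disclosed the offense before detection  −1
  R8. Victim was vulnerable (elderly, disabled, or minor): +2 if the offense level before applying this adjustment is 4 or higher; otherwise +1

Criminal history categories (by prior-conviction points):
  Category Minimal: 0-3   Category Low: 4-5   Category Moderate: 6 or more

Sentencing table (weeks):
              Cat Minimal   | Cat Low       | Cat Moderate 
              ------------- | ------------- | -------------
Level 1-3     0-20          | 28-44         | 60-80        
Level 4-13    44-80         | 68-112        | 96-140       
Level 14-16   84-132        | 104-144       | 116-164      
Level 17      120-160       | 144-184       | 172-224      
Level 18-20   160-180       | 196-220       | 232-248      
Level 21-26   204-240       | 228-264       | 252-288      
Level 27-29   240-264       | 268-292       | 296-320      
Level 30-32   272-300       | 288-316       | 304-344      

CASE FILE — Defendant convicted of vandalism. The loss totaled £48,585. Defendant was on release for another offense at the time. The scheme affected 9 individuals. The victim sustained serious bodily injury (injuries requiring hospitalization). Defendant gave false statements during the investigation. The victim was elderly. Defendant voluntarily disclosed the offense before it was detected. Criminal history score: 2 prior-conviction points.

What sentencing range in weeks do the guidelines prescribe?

Base offense level for vandalism: 28.
R1 applies: 28 + 3 = 31.
R2 applies: 31 + 2 = 33.
R3 applies: 33 + 5 = 38.
R4 applies: 38 + 2 = 40.
R6 applies: 40 + 2 = 42.
R7 applies: 42 − 1 = 41.
R8 applies (level before this adjustment is 41 ≥ 4, so +2): 41 + 2 = 43.
Level 43 exceeds the maximum of 32; capped at 32.
Final offense level: 32.
Criminal history: 2 prior points → Category Minimal (0-3).
Level 32 falls in the 30-32 band.
Grid: Level 30-32 × Category Minimal = 272-300 weeks.

272-300 weeks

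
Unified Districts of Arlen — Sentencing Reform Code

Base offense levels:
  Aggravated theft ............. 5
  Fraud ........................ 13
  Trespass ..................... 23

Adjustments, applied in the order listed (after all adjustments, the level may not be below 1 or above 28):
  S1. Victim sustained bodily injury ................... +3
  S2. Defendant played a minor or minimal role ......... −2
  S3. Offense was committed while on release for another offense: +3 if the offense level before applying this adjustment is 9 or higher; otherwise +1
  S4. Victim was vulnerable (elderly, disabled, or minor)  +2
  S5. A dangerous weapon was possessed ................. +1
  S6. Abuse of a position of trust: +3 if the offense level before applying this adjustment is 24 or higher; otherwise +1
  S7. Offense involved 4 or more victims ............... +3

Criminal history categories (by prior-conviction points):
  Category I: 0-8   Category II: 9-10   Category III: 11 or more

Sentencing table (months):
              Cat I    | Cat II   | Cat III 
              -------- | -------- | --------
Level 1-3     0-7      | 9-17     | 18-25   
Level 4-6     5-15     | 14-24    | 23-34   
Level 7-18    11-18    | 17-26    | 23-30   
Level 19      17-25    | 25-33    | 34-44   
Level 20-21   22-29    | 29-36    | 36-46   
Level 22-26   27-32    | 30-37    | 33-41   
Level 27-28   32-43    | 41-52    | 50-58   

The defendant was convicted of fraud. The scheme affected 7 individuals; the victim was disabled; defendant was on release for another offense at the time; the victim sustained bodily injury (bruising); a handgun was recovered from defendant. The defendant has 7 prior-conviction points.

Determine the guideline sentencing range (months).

27-32 months

Base offense level for fraud: 13.
S1 applies: 13 + 3 = 16.
S3 applies (level before this adjustment is 16 ≥ 9, so +3): 16 + 3 = 19.
S4 applies: 19 + 2 = 21.
S5 applies: 21 + 1 = 22.
S7 applies: 22 + 3 = 25.
Final offense level: 25.
Criminal history: 7 prior points → Category I (0-8).
Level 25 falls in the 22-26 band.
Grid: Level 22-26 × Category I = 27-32 months.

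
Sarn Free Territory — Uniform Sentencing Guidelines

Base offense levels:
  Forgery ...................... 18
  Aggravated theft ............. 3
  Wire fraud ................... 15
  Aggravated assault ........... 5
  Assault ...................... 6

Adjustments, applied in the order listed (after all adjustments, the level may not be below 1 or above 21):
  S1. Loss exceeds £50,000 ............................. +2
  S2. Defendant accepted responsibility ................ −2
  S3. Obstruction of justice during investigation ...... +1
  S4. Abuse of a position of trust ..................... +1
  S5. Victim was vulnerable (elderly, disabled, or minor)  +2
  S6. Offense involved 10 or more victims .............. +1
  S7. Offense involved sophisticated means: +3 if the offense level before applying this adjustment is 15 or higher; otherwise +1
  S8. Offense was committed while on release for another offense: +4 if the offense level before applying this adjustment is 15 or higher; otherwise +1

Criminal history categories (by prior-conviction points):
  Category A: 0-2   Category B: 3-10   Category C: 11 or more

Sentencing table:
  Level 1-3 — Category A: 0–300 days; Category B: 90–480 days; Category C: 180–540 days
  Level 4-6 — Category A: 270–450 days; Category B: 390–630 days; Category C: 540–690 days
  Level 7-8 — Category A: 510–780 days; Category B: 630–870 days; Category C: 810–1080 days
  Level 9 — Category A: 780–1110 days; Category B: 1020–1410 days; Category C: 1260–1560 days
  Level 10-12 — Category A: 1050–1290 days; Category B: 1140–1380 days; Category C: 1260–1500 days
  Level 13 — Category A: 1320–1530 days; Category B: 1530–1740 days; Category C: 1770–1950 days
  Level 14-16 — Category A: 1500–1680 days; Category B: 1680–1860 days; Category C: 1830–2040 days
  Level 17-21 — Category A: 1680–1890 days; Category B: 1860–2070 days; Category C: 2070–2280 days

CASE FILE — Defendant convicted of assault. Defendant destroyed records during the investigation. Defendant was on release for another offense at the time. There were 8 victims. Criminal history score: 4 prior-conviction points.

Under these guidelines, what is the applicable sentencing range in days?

630-870 days

Base offense level for assault: 6.
S2 does not apply.
S3 applies: 6 + 1 = 7.
S4 does not apply.
S5 does not apply.
S6 does not apply.
S8 applies (level before this adjustment is 7 < 15, so +1): 7 + 1 = 8.
Final offense level: 8.
Criminal history: 4 prior points → Category B (3-10).
Level 8 falls in the 7-8 band.
Grid: Level 7-8 × Category B = 630-870 days.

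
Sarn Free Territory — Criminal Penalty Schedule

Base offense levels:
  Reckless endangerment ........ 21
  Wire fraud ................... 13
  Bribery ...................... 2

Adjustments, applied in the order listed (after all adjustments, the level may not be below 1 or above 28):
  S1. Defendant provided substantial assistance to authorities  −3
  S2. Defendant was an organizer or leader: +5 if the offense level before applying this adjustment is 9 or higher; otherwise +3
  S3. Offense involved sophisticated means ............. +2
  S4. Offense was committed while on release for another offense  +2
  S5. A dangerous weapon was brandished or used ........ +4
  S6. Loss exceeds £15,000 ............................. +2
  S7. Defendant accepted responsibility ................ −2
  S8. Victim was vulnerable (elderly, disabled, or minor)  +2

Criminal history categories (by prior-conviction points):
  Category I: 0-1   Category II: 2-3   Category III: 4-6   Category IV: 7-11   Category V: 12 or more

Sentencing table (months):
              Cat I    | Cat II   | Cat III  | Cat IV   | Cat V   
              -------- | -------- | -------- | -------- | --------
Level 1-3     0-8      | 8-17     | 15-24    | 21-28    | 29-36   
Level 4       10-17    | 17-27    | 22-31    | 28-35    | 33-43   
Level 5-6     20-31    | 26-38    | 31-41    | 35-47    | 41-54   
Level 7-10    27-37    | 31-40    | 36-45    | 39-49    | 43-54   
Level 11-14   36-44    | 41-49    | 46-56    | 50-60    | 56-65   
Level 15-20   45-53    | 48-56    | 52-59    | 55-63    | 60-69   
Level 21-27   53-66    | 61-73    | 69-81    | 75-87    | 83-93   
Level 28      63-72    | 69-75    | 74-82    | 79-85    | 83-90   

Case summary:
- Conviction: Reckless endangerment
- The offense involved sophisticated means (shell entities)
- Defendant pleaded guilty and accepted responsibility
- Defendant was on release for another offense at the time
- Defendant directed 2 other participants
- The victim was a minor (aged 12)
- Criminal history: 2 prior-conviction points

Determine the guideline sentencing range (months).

69-75 months

Base offense level for reckless endangerment: 21.
S2 applies (level before this adjustment is 21 ≥ 9, so +5): 21 + 5 = 26.
S3 applies: 26 + 2 = 28.
S4 applies: 28 + 2 = 30.
S6 does not apply.
S7 applies: 30 − 2 = 28.
S8 applies: 28 + 2 = 30.
Level 30 exceeds the maximum of 28; capped at 28.
Final offense level: 28.
Criminal history: 2 prior points → Category II (2-3).
Level 28 falls in the 28 band.
Grid: Level 28 × Category II = 69-75 months.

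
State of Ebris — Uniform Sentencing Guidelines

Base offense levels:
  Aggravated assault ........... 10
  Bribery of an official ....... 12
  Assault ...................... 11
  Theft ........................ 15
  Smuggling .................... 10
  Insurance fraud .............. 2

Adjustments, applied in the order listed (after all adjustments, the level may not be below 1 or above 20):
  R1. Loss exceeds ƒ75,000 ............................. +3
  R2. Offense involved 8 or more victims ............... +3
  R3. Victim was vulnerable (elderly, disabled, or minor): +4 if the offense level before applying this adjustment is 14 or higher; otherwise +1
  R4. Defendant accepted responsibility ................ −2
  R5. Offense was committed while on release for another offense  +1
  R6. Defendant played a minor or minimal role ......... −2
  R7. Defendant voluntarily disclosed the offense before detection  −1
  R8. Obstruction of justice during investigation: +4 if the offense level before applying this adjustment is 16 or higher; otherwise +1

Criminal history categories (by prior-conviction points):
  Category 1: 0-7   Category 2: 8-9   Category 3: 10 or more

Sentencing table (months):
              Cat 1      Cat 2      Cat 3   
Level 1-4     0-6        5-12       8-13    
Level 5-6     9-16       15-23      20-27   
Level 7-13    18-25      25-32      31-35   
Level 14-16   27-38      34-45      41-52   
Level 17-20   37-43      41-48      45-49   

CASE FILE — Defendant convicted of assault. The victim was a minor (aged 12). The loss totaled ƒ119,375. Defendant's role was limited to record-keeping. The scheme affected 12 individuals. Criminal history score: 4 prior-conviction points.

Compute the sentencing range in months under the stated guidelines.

Base offense level for assault: 11.
R1 applies: 11 + 3 = 14.
R2 applies: 14 + 3 = 17.
R3 applies (level before this adjustment is 17 ≥ 14, so +4): 17 + 4 = 21.
R6 applies: 21 − 2 = 19.
Final offense level: 19.
Criminal history: 4 prior points → Category 1 (0-7).
Level 19 falls in the 17-20 band.
Grid: Level 17-20 × Category 1 = 37-43 months.

37-43 months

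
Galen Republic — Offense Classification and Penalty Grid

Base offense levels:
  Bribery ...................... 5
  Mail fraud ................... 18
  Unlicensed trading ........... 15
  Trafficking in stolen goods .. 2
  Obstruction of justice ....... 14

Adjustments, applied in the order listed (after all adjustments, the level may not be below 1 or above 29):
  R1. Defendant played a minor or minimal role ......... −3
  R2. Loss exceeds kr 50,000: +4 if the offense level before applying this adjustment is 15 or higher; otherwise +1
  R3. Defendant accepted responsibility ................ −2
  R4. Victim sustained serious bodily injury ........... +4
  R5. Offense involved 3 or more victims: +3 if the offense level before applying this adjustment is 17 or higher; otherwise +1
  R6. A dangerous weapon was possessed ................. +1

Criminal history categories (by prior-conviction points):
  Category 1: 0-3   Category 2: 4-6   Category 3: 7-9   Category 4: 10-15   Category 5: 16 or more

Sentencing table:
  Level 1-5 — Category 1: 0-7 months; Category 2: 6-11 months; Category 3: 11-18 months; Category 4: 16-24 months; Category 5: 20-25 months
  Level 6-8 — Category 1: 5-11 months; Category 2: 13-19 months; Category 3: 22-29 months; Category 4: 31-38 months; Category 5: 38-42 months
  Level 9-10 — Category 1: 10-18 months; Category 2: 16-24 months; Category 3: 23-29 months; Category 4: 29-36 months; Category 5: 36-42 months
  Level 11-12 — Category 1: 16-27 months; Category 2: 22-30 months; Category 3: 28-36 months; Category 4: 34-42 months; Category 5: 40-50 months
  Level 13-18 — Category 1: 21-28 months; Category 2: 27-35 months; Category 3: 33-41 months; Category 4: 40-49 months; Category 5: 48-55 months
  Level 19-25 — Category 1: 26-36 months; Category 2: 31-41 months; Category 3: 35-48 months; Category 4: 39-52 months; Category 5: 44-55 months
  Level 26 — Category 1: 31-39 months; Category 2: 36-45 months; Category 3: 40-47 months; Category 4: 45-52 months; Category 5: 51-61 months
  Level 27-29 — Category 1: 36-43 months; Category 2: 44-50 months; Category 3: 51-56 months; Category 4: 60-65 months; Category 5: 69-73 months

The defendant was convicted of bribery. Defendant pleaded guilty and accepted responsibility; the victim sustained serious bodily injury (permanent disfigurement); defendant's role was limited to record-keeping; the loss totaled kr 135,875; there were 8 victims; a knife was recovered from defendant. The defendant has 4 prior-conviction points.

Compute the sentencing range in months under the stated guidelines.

13-19 months

Base offense level for bribery: 5.
R1 applies: 5 − 3 = 2.
R2 applies (level before this adjustment is 2 < 15, so +1): 2 + 1 = 3.
R3 applies: 3 − 2 = 1.
R4 applies: 1 + 4 = 5.
R5 applies (level before this adjustment is 5 < 17, so +1): 5 + 1 = 6.
R6 applies: 6 + 1 = 7.
Final offense level: 7.
Criminal history: 4 prior points → Category 2 (4-6).
Level 7 falls in the 6-8 band.
Grid: Level 6-8 × Category 2 = 13-19 months.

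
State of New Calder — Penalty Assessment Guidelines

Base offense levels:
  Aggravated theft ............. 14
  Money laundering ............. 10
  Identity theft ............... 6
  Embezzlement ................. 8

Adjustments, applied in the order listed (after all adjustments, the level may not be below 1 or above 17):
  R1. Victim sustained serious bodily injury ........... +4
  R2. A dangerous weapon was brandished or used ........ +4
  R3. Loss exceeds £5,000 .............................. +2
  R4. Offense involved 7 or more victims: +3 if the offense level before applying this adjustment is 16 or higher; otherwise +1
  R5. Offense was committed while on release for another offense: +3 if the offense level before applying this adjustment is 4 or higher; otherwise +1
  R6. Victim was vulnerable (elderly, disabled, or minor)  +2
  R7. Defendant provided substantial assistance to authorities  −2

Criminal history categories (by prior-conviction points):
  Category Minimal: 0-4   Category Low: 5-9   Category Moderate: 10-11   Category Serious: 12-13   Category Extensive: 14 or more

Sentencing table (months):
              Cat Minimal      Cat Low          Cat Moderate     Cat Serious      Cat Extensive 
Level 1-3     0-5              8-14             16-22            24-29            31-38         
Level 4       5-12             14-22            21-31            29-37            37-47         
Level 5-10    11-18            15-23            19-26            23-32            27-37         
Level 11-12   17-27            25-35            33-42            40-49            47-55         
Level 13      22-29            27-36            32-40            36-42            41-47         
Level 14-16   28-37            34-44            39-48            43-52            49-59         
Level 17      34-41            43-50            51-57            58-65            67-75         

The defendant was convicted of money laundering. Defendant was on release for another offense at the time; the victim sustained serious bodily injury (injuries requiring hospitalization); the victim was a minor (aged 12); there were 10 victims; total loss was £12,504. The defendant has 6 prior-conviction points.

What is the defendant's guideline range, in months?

43-50 months

Base offense level for money laundering: 10.
R1 applies: 10 + 4 = 14.
R2 does not apply.
R3 applies: 14 + 2 = 16.
R4 applies (level before this adjustment is 16 ≥ 16, so +3): 16 + 3 = 19.
R5 applies (level before this adjustment is 19 ≥ 4, so +3): 19 + 3 = 22.
R6 applies: 22 + 2 = 24.
R7 does not apply.
Level 24 exceeds the maximum of 17; capped at 17.
Final offense level: 17.
Criminal history: 6 prior points → Category Low (5-9).
Level 17 falls in the 17 band.
Grid: Level 17 × Category Low = 43-50 months.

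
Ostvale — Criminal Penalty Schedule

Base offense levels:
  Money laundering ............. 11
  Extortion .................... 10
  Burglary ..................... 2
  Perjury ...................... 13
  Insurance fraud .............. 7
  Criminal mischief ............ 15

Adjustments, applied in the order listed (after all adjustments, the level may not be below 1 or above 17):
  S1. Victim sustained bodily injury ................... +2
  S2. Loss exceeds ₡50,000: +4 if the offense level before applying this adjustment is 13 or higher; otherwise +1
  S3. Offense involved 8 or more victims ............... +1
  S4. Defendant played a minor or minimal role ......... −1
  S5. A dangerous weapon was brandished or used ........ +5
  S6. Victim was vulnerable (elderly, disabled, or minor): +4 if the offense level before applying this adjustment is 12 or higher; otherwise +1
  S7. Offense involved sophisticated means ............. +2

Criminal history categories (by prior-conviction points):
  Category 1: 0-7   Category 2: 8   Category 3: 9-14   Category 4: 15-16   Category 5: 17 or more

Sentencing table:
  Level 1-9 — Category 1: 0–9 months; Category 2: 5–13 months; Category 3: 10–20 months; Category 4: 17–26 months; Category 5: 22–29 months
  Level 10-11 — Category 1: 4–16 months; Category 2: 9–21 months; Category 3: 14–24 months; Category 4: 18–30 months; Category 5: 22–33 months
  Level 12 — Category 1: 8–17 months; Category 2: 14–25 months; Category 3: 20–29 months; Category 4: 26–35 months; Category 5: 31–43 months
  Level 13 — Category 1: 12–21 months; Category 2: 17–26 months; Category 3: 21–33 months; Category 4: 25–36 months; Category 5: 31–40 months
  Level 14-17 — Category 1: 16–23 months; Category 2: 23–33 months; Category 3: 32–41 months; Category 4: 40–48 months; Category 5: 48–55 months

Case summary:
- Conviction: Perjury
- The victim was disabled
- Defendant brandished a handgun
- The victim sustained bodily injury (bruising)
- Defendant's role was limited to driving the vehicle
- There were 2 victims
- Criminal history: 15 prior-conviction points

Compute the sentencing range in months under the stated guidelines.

40-48 months

Base offense level for perjury: 13.
S1 applies: 13 + 2 = 15.
S2 does not apply.
S4 applies: 15 − 1 = 14.
S5 applies: 14 + 5 = 19.
S6 applies (level before this adjustment is 19 ≥ 12, so +4): 19 + 4 = 23.
S7 does not apply.
Level 23 exceeds the maximum of 17; capped at 17.
Final offense level: 17.
Criminal history: 15 prior points → Category 4 (15-16).
Level 17 falls in the 14-17 band.
Grid: Level 14-17 × Category 4 = 40-48 months.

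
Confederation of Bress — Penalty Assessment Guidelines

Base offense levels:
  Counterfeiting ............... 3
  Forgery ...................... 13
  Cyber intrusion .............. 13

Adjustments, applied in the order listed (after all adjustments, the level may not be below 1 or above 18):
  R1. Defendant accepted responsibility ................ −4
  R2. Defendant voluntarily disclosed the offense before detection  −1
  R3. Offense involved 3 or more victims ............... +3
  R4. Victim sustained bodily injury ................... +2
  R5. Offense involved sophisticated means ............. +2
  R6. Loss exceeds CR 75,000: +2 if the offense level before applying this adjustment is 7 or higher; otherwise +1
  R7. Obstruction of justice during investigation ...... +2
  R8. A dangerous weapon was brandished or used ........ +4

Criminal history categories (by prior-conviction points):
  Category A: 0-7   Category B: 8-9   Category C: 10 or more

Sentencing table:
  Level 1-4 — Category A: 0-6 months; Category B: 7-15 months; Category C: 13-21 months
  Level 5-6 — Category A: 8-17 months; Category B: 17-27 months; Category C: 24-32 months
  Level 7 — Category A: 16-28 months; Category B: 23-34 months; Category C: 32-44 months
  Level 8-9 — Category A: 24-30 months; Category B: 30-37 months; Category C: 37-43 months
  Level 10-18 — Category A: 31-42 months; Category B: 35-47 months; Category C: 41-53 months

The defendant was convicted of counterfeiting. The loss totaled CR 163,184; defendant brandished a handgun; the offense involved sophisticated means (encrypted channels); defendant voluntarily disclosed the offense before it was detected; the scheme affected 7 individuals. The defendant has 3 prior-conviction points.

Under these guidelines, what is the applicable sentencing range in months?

31-42 months

Base offense level for counterfeiting: 3.
R1 does not apply.
R2 applies: 3 − 1 = 2.
R3 applies: 2 + 3 = 5.
R4 does not apply.
R5 applies: 5 + 2 = 7.
R6 applies (level before this adjustment is 7 ≥ 7, so +2): 7 + 2 = 9.
R7 does not apply.
R8 applies: 9 + 4 = 13.
Final offense level: 13.
Criminal history: 3 prior points → Category A (0-7).
Level 13 falls in the 10-18 band.
Grid: Level 10-18 × Category A = 31-42 months.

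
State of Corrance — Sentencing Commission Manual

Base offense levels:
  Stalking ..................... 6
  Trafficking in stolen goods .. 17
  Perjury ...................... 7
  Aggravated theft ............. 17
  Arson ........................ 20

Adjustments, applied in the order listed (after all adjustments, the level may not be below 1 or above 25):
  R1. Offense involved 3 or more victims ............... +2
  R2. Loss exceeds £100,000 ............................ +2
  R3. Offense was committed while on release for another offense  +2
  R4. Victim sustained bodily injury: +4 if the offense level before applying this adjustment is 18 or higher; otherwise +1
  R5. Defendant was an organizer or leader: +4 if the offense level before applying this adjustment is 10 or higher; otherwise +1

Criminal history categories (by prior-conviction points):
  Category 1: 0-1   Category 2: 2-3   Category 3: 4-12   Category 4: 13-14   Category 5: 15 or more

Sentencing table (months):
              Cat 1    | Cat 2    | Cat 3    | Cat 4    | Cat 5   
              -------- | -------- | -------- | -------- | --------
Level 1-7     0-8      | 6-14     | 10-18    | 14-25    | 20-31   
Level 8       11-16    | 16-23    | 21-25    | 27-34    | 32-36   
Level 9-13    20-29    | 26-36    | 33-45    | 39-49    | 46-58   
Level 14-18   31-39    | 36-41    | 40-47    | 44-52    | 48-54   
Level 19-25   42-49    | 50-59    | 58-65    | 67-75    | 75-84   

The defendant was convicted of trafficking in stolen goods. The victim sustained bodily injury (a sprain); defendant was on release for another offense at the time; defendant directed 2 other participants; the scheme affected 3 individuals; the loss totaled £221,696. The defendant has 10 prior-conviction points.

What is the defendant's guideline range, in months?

58-65 months

Base offense level for trafficking in stolen goods: 17.
R1 applies: 17 + 2 = 19.
R2 applies: 19 + 2 = 21.
R3 applies: 21 + 2 = 23.
R4 applies (level before this adjustment is 23 ≥ 18, so +4): 23 + 4 = 27.
R5 applies (level before this adjustment is 27 ≥ 10, so +4): 27 + 4 = 31.
Level 31 exceeds the maximum of 25; capped at 25.
Final offense level: 25.
Criminal history: 10 prior points → Category 3 (4-12).
Level 25 falls in the 19-25 band.
Grid: Level 19-25 × Category 3 = 58-65 months.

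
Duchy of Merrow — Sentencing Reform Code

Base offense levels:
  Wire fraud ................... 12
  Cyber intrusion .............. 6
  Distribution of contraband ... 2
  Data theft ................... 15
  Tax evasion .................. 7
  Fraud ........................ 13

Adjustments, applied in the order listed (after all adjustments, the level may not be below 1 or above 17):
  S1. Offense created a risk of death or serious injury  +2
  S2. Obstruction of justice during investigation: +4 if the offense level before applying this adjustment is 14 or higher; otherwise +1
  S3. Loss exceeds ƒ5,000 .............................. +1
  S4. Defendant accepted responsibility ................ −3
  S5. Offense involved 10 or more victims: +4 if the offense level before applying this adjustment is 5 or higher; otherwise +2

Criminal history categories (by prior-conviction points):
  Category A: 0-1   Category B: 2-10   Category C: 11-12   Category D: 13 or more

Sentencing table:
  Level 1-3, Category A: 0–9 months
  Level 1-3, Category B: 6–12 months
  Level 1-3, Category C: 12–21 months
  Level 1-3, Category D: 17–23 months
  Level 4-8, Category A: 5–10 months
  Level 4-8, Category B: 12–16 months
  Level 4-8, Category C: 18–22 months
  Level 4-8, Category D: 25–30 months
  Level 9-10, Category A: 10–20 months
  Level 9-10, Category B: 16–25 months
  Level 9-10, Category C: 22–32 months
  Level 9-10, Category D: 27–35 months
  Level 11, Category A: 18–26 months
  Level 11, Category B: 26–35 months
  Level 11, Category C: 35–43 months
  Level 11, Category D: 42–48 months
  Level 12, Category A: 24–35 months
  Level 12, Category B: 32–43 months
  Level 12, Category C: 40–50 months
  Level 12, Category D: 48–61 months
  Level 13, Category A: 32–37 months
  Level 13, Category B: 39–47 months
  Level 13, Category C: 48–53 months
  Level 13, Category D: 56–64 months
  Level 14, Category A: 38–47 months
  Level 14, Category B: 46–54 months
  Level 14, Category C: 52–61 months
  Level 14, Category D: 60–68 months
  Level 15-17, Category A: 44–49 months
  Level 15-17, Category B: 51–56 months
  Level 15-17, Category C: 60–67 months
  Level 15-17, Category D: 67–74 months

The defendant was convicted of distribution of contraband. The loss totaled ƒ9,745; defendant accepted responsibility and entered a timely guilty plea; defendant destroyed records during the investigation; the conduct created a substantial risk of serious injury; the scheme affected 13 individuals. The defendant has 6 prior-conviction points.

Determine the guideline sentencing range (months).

12-16 months

Base offense level for distribution of contraband: 2.
S1 applies: 2 + 2 = 4.
S2 applies (level before this adjustment is 4 < 14, so +1): 4 + 1 = 5.
S3 applies: 5 + 1 = 6.
S4 applies: 6 − 3 = 3.
S5 applies (level before this adjustment is 3 < 5, so +2): 3 + 2 = 5.
Final offense level: 5.
Criminal history: 6 prior points → Category B (2-10).
Level 5 falls in the 4-8 band.
Grid: Level 4-8 × Category B = 12-16 months.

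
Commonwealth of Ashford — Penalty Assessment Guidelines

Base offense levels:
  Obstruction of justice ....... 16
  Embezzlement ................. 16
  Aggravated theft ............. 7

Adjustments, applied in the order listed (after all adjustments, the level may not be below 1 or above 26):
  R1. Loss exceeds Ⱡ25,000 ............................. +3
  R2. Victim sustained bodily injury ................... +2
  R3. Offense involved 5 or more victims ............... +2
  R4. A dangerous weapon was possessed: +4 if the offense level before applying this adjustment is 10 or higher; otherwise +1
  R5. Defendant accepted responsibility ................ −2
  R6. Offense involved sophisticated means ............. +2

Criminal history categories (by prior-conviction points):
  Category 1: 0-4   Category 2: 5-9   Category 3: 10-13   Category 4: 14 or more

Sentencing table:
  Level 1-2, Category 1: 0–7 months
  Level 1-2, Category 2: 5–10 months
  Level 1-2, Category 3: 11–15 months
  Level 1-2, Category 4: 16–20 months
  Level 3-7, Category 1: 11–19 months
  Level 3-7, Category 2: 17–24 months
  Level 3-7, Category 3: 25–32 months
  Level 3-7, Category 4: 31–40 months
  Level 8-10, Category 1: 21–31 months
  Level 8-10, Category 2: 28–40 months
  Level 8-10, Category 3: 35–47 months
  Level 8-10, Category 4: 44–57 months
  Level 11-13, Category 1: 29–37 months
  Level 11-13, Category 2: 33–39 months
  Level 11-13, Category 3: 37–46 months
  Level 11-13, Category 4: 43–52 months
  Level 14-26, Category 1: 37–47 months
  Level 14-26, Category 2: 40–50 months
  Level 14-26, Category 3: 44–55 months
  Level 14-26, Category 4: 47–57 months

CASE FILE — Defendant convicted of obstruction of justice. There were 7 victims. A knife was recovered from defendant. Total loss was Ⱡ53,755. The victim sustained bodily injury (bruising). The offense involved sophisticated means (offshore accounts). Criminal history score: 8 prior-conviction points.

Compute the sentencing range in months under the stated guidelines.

40-50 months

Base offense level for obstruction of justice: 16.
R1 applies: 16 + 3 = 19.
R2 applies: 19 + 2 = 21.
R3 applies: 21 + 2 = 23.
R4 applies (level before this adjustment is 23 ≥ 10, so +4): 23 + 4 = 27.
R6 applies: 27 + 2 = 29.
Level 29 exceeds the maximum of 26; capped at 26.
Final offense level: 26.
Criminal history: 8 prior points → Category 2 (5-9).
Level 26 falls in the 14-26 band.
Grid: Level 14-26 × Category 2 = 40-50 months.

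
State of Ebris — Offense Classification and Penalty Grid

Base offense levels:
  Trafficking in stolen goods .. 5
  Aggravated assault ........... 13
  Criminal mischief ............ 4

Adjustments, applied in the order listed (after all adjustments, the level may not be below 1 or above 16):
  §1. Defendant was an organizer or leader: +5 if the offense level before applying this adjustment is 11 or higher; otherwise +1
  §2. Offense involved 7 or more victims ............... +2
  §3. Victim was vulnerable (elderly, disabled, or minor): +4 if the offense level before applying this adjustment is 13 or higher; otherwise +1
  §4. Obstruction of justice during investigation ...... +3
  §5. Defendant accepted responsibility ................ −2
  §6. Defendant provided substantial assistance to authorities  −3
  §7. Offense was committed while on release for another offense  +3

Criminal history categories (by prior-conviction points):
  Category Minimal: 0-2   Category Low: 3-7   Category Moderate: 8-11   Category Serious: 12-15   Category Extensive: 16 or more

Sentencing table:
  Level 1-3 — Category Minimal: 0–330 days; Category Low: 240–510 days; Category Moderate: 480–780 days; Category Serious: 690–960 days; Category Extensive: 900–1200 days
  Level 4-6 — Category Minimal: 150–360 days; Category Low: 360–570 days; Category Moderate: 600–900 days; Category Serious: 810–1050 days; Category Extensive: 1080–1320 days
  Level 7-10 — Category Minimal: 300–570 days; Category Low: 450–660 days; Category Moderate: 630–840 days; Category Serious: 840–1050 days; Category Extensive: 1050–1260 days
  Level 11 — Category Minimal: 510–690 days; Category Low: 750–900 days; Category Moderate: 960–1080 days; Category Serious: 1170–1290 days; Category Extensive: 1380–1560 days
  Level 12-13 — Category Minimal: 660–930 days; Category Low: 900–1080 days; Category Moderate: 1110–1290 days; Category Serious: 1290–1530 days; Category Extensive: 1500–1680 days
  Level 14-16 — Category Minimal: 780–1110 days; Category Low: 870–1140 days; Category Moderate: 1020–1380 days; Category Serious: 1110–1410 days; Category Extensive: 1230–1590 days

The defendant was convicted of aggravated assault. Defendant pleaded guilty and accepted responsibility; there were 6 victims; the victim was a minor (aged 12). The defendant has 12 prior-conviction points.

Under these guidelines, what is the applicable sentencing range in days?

Base offense level for aggravated assault: 13.
§2 does not apply.
§3 applies (level before this adjustment is 13 ≥ 13, so +4): 13 + 4 = 17.
§4 does not apply.
§5 applies: 17 − 2 = 15.
§6 does not apply.
Final offense level: 15.
Criminal history: 12 prior points → Category Serious (12-15).
Level 15 falls in the 14-16 band.
Grid: Level 14-16 × Category Serious = 1110-1410 days.

1110-1410 days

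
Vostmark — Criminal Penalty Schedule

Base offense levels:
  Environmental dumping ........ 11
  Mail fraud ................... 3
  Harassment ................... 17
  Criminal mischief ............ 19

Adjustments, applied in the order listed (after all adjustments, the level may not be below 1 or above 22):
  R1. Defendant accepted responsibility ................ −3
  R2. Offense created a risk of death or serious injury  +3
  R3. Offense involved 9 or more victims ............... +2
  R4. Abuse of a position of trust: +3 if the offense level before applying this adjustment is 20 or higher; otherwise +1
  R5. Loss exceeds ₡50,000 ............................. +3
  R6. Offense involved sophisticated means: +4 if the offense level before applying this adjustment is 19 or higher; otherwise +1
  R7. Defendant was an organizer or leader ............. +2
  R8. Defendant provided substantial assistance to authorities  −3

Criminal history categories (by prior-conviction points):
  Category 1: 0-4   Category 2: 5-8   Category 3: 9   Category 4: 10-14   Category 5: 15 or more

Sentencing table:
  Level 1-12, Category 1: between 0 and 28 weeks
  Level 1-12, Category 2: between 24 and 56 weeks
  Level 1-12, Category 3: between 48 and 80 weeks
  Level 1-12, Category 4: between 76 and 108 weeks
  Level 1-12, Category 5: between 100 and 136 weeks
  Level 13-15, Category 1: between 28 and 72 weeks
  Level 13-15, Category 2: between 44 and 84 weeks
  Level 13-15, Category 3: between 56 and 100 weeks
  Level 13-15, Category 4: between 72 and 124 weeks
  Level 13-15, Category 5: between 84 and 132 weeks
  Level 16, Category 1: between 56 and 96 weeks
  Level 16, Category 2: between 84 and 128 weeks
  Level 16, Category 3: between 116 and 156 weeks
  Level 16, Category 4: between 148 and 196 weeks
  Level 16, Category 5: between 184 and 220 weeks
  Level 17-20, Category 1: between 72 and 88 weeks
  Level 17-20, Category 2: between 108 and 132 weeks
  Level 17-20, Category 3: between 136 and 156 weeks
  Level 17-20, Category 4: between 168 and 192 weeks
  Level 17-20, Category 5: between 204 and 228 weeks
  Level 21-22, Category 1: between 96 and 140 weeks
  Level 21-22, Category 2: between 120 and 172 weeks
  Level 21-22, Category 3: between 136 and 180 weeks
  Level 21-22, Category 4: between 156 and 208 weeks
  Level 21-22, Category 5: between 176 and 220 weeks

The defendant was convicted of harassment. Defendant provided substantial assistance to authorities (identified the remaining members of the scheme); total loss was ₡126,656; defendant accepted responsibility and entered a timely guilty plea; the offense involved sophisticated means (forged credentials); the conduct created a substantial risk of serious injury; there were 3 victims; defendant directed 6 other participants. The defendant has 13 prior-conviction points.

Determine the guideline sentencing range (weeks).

156-208 weeks

Base offense level for harassment: 17.
R1 applies: 17 − 3 = 14.
R2 applies: 14 + 3 = 17.
R3 does not apply.
R4 does not apply.
R5 applies: 17 + 3 = 20.
R6 applies (level before this adjustment is 20 ≥ 19, so +4): 20 + 4 = 24.
R7 applies: 24 + 2 = 26.
R8 applies: 26 − 3 = 23.
Level 23 exceeds the maximum of 22; capped at 22.
Final offense level: 22.
Criminal history: 13 prior points → Category 4 (10-14).
Level 22 falls in the 21-22 band.
Grid: Level 21-22 × Category 4 = 156-208 weeks.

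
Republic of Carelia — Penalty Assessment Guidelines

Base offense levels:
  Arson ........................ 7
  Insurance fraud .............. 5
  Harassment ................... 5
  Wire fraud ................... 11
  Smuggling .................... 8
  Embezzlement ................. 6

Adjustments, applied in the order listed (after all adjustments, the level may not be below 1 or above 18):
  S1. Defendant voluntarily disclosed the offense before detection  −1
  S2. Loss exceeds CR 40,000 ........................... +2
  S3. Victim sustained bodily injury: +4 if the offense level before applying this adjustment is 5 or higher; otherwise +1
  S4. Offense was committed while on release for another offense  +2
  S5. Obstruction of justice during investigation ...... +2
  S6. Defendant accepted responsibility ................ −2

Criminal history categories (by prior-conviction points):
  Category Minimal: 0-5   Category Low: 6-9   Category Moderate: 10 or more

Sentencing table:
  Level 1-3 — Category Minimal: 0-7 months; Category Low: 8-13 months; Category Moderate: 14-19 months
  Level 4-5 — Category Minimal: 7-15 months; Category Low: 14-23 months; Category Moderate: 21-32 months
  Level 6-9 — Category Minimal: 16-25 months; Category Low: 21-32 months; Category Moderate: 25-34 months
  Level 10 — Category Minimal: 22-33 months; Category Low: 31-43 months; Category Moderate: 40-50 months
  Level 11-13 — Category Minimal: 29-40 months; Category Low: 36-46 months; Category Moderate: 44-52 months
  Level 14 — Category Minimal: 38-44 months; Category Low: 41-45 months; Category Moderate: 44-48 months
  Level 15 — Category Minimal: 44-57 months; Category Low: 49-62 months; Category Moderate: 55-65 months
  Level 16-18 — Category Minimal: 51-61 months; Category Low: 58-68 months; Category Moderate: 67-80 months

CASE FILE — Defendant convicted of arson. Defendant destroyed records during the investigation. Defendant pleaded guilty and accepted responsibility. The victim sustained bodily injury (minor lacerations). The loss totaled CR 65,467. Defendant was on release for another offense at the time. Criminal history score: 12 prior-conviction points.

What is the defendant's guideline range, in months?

Base offense level for arson: 7.
S1 does not apply.
S2 applies: 7 + 2 = 9.
S3 applies (level before this adjustment is 9 ≥ 5, so +4): 9 + 4 = 13.
S4 applies: 13 + 2 = 15.
S5 applies: 15 + 2 = 17.
S6 applies: 17 − 2 = 15.
Final offense level: 15.
Criminal history: 12 prior points → Category Moderate (10+).
Level 15 falls in the 15 band.
Grid: Level 15 × Category Moderate = 55-65 months.

55-65 months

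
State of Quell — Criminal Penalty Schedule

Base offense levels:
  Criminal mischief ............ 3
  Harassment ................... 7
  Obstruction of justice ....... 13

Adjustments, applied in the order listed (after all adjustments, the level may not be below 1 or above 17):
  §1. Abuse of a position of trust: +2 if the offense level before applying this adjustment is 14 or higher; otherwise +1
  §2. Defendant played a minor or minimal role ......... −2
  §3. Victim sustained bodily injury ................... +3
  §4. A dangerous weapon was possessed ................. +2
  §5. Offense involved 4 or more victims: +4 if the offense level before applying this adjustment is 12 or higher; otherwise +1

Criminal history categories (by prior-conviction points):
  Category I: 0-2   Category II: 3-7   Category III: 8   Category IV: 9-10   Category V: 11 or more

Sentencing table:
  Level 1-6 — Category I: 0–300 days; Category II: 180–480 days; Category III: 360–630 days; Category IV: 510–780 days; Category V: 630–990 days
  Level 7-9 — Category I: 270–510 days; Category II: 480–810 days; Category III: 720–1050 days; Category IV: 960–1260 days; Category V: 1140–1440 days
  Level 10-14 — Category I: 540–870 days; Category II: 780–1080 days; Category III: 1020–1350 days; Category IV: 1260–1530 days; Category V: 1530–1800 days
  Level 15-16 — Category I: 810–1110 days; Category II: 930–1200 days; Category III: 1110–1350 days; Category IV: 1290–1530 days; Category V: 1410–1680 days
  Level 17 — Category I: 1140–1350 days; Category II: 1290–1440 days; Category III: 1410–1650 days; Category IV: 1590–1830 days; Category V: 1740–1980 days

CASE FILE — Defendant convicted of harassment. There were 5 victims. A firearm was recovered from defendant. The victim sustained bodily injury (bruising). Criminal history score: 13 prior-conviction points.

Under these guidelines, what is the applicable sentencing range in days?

1410-1680 days

Base offense level for harassment: 7.
§2 does not apply.
§3 applies: 7 + 3 = 10.
§4 applies: 10 + 2 = 12.
§5 applies (level before this adjustment is 12 ≥ 12, so +4): 12 + 4 = 16.
Final offense level: 16.
Criminal history: 13 prior points → Category V (11+).
Level 16 falls in the 15-16 band.
Grid: Level 15-16 × Category V = 1410-1680 days.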